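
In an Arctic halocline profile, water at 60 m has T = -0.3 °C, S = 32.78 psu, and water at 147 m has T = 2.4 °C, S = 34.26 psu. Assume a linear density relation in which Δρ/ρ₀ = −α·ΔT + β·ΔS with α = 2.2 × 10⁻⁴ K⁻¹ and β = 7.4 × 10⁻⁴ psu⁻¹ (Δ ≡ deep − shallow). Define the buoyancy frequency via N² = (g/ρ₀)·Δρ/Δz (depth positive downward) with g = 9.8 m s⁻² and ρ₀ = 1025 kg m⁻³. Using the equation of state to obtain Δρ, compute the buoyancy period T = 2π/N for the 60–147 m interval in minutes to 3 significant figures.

ΔT = +2.7 K, ΔS = +1.48 psu (deep − shallow).
Δρ/ρ₀ = −αΔT + βΔS = -5.94 × 10⁻⁴ + 1.0952 × 10⁻³ = 5.012 × 10⁻⁴, so Δρ ≈ 0.5137 kg m⁻³.
N² = (g/ρ₀)·Δρ/Δz = g·(Δρ/ρ₀)/Δz = 9.8 × 5.012 × 10⁻⁴ / 87 = 5.6457 × 10⁻⁵ s⁻².
N = √(5.6457 × 10⁻⁵) = 7.5138 × 10⁻³ rad s⁻¹ → T = 2π/N = 836.22 s = 13.937 min ≈ 13.9 min.

13.9 min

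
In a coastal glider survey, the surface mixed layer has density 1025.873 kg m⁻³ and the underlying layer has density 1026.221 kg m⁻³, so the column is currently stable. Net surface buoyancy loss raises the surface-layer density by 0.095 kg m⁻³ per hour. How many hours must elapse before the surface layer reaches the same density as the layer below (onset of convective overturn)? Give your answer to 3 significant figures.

3.66 hours

Density deficit of the surface layer: 1026.221 − 1025.873 = 0.348 kg m⁻³.
Required change = 0.348 / 0.095 = 3.66 hours.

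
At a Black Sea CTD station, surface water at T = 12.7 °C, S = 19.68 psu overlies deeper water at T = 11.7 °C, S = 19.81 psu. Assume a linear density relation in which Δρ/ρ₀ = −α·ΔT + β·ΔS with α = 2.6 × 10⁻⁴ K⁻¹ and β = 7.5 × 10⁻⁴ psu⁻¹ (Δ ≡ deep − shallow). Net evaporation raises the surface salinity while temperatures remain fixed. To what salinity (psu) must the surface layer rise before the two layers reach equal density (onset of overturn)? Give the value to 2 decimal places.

Neutral buoyancy requires −α(T_deep − T_surf) + β(S_deep − S_surf′) = 0.
S_surf′ = S_deep − (α/β)·ΔT = 19.81 − (2.6 × 10⁻⁴/7.5 × 10⁻⁴)·(-1.0) = 20.1567 psu.
Increase required: 20.1567 − 19.68 = 0.4767 psu.

20.16 psu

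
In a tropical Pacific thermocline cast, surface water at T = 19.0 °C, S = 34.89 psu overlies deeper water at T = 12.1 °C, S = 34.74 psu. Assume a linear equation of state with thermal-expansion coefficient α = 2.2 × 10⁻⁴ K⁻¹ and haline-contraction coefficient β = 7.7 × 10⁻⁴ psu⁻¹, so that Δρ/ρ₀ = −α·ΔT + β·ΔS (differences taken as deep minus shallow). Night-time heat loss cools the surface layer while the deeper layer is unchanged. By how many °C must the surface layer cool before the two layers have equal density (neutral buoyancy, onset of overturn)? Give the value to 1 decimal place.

Neutral buoyancy requires Δρ = 0, i.e. −α(T_deep − T_surf′) + β(S_deep − S_surf) = 0.
T_surf′ = T_deep − (β/α)·ΔS = 12.1 − (7.7 × 10⁻⁴/2.2 × 10⁻⁴)·(-0.15) = 12.625 °C.
Cooling required: 19.0 − (12.625) = 6.375 °C.

6.4 °C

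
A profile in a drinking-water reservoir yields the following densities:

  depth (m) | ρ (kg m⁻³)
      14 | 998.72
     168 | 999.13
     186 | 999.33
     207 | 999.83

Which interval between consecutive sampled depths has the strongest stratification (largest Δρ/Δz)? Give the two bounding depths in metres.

Compute the density gradient over each adjacent pair:
  14–168 m: Δρ/Δz = 0.41/154 = 2.7 × 10⁻³ kg m⁻⁴
  168–186 m: Δρ/Δz = 0.20/18 = 0.011 kg m⁻⁴
  186–207 m: Δρ/Δz = 0.50/21 = 0.024 kg m⁻⁴
The largest gradient is in the 186–207 m interval — the pycnocline.

186–207 m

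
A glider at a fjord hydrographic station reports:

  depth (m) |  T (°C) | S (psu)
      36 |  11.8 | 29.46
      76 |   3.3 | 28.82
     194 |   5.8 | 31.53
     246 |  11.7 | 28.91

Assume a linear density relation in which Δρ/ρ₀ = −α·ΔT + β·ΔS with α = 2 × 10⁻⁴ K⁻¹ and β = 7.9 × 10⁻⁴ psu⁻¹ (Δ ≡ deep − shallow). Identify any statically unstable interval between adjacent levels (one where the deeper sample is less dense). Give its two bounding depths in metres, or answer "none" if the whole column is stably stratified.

Evaluate Δρ/ρ₀ = −αΔT + βΔS across each adjacent pair:
  36–76 m: −αΔT+βΔS = −(2 × 10⁻⁴)(-8.5)+(7.9 × 10⁻⁴)(-0.64) = 1.2 × 10⁻³ → stable
  76–194 m: −αΔT+βΔS = −(2 × 10⁻⁴)(+2.5)+(7.9 × 10⁻⁴)(+2.71) = 1.6 × 10⁻³ → stable
  194–246 m: −αΔT+βΔS = −(2 × 10⁻⁴)(+5.9)+(7.9 × 10⁻⁴)(-2.62) = -3.2 × 10⁻³ → UNSTABLE
The 194–246 m interval has Δρ < 0: lighter water underlies denser water.

194–246 m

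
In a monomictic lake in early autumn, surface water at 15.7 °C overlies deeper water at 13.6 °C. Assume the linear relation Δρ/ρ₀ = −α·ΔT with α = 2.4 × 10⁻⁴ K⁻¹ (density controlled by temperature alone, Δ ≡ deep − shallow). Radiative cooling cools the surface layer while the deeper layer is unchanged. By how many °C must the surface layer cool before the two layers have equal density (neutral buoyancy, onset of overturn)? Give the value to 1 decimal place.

2.1 °C

With temperature the only control, equal density requires T_surf′ = T_deep.
T_surf′ = 13.6 °C.
Cooling required: 15.7 − 13.6 = 2.1 °C.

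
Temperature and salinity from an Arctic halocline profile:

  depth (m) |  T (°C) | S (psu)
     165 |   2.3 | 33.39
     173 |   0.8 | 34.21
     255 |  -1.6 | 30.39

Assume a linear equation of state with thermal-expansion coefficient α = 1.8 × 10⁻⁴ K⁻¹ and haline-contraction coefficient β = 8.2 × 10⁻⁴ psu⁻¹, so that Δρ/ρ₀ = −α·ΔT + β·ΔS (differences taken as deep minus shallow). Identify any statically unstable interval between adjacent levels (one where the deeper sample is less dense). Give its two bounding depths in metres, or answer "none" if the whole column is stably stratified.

Evaluate Δρ/ρ₀ = −αΔT + βΔS across each adjacent pair:
  165–173 m: −αΔT+βΔS = −(1.8 × 10⁻⁴)(-1.5)+(8.2 × 10⁻⁴)(+0.82) = 9.4 × 10⁻⁴ → stable
  173–255 m: −αΔT+βΔS = −(1.8 × 10⁻⁴)(-2.4)+(8.2 × 10⁻⁴)(-3.82) = -2.7 × 10⁻³ → UNSTABLE
The 173–255 m interval has Δρ < 0: lighter water underlies denser water.

173–255 m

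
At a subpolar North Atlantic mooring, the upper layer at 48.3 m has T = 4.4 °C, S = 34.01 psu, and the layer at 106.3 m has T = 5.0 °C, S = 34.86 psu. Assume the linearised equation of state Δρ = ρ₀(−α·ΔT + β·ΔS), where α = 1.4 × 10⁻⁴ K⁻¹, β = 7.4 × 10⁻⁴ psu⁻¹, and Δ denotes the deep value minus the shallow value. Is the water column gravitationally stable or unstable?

stable

ΔT = 5.0 − 4.4 = +0.6 K and ΔS = 34.86 − 34.01 = +0.85 psu (deep − shallow).
−αΔT = -8.40 × 10⁻⁵; βΔS = 6.29 × 10⁻⁴; sum Δρ/ρ₀ = 5.45 × 10⁻⁴.
Δρ/ρ₀ > 0, so Δρ > 0: deeper water is denser → statically stable.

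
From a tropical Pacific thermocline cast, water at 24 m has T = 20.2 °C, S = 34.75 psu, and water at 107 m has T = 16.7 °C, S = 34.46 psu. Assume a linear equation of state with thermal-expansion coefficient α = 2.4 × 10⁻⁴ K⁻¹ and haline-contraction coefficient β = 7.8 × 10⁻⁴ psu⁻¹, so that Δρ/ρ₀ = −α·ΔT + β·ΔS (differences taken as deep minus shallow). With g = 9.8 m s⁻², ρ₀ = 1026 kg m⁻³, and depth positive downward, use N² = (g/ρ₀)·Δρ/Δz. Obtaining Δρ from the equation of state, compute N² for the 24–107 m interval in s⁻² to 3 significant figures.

ΔT = -3.5 K, ΔS = -0.29 psu (deep − shallow).
Δρ/ρ₀ = −αΔT + βΔS = 8.40 × 10⁻⁴ − 2.262 × 10⁻⁴ = 6.138 × 10⁻⁴, so Δρ ≈ 0.6298 kg m⁻³.
N² = (g/ρ₀)·Δρ/Δz = g·(Δρ/ρ₀)/Δz = 9.8 × 6.138 × 10⁻⁴ / 83 = 7.2473 × 10⁻⁵ s⁻² ≈ 7.25 × 10⁻⁵ s⁻².

7.25 × 10⁻⁵ s⁻²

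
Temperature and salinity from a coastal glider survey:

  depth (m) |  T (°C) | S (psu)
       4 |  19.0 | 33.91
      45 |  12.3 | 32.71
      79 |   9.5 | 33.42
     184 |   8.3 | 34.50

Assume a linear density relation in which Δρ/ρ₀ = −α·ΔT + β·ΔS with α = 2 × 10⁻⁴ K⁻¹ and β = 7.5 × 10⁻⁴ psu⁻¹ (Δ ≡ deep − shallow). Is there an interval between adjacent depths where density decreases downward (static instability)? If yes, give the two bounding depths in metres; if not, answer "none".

none

Evaluate Δρ/ρ₀ = −αΔT + βΔS across each adjacent pair:
  4–45 m: −αΔT+βΔS = −(2 × 10⁻⁴)(-6.7)+(7.5 × 10⁻⁴)(-1.20) = 4.4 × 10⁻⁴ → stable
  45–79 m: −αΔT+βΔS = −(2 × 10⁻⁴)(-2.8)+(7.5 × 10⁻⁴)(+0.71) = 1.1 × 10⁻³ → stable
  79–184 m: −αΔT+βΔS = −(2 × 10⁻⁴)(-1.2)+(7.5 × 10⁻⁴)(+1.08) = 1.1 × 10⁻³ → stable
Every interval has Δρ > 0: the column is stably stratified throughout.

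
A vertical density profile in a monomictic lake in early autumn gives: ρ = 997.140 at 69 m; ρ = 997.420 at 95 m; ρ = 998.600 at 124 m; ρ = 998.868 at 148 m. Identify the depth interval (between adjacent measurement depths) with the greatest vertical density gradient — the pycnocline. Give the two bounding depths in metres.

Compute the density gradient over each adjacent pair:
  69–95 m: Δρ/Δz = 0.280/26 = 0.011 kg m⁻⁴
  95–124 m: Δρ/Δz = 1.180/29 = 0.041 kg m⁻⁴
  124–148 m: Δρ/Δz = 0.268/24 = 0.011 kg m⁻⁴
The largest gradient is in the 95–124 m interval — the pycnocline.

95–124 m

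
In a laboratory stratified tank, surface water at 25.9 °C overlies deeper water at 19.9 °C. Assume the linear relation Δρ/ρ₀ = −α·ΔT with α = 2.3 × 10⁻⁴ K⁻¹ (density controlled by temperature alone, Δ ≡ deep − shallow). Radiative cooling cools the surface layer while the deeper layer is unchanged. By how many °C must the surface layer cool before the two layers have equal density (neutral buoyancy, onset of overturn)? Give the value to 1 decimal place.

With temperature the only control, equal density requires T_surf′ = T_deep.
T_surf′ = 19.9 °C.
Cooling required: 25.9 − 19.9 = 6.0 °C.

6.0 °C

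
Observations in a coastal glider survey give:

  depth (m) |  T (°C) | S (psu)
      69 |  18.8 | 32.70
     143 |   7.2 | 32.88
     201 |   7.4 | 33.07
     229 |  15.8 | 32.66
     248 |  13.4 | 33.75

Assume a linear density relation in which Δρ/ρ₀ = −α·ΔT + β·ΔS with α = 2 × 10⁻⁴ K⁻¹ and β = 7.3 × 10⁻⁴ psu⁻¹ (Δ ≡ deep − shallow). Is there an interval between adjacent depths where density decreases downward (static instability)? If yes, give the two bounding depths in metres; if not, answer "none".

201–229 m

Evaluate Δρ/ρ₀ = −αΔT + βΔS across each adjacent pair:
  69–143 m: −αΔT+βΔS = −(2 × 10⁻⁴)(-11.6)+(7.3 × 10⁻⁴)(+0.18) = 2.5 × 10⁻³ → stable
  143–201 m: −αΔT+βΔS = −(2 × 10⁻⁴)(+0.2)+(7.3 × 10⁻⁴)(+0.19) = 9.9 × 10⁻⁵ → stable
  201–229 m: −αΔT+βΔS = −(2 × 10⁻⁴)(+8.4)+(7.3 × 10⁻⁴)(-0.41) = -2.0 × 10⁻³ → UNSTABLE
  229–248 m: −αΔT+βΔS = −(2 × 10⁻⁴)(-2.4)+(7.3 × 10⁻⁴)(+1.09) = 1.3 × 10⁻³ → stable
The 201–229 m interval has Δρ < 0: lighter water underlies denser water.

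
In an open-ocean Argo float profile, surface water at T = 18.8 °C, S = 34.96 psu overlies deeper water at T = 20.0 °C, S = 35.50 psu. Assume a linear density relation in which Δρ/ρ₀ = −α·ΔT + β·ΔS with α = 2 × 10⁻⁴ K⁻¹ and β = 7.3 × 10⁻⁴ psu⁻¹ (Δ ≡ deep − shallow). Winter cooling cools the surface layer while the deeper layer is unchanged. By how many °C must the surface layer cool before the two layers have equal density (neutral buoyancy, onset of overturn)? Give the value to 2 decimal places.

0.77 °C

Neutral buoyancy requires Δρ = 0, i.e. −α(T_deep − T_surf′) + β(S_deep − S_surf) = 0.
T_surf′ = T_deep − (β/α)·ΔS = 20.0 − (7.3 × 10⁻⁴/2 × 10⁻⁴)·(+0.54) = 18.0290 °C.
Cooling required: 18.8 − (18.0290) = 0.7710 °C.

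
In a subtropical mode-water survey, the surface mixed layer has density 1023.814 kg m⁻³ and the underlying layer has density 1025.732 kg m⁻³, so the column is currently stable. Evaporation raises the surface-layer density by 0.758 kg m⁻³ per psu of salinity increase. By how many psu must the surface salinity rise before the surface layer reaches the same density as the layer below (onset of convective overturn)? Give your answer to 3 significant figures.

2.53 psu

Density deficit of the surface layer: 1025.732 − 1023.814 = 1.918 kg m⁻³.
Required change = 1.918 / 0.758 = 2.53 psu.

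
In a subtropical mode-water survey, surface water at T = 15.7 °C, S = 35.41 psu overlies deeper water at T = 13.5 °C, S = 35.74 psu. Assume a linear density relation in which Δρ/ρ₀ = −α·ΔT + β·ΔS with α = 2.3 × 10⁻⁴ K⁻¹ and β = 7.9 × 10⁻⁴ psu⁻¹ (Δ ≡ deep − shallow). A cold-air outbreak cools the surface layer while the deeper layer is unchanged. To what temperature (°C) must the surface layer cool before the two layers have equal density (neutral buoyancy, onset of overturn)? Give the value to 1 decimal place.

12.4 °C

Neutral buoyancy requires Δρ = 0, i.e. −α(T_deep − T_surf′) + β(S_deep − S_surf) = 0.
T_surf′ = T_deep − (β/α)·ΔS = 13.5 − (7.9 × 10⁻⁴/2.3 × 10⁻⁴)·(+0.33) = 12.367 °C.
Cooling required: 15.7 − (12.367) = 3.333 °C.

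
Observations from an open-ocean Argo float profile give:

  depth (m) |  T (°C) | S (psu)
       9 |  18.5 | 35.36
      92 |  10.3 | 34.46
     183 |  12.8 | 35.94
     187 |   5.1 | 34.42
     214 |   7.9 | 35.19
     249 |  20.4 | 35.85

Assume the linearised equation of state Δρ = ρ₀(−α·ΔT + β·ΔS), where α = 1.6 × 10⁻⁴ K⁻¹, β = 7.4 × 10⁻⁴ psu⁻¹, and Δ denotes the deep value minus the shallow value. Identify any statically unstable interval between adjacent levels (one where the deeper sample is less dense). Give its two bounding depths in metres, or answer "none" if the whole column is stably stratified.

Evaluate Δρ/ρ₀ = −αΔT + βΔS across each adjacent pair:
  9–92 m: −αΔT+βΔS = −(1.6 × 10⁻⁴)(-8.2)+(7.4 × 10⁻⁴)(-0.90) = 6.5 × 10⁻⁴ → stable
  92–183 m: −αΔT+βΔS = −(1.6 × 10⁻⁴)(+2.5)+(7.4 × 10⁻⁴)(+1.48) = 7.0 × 10⁻⁴ → stable
  183–187 m: −αΔT+βΔS = −(1.6 × 10⁻⁴)(-7.7)+(7.4 × 10⁻⁴)(-1.52) = 1.1 × 10⁻⁴ → stable
  187–214 m: −αΔT+βΔS = −(1.6 × 10⁻⁴)(+2.8)+(7.4 × 10⁻⁴)(+0.77) = 1.2 × 10⁻⁴ → stable
  214–249 m: −αΔT+βΔS = −(1.6 × 10⁻⁴)(+12.5)+(7.4 × 10⁻⁴)(+0.66) = -1.5 × 10⁻³ → UNSTABLE
The 214–249 m interval has Δρ < 0: lighter water underlies denser water.

214–249 m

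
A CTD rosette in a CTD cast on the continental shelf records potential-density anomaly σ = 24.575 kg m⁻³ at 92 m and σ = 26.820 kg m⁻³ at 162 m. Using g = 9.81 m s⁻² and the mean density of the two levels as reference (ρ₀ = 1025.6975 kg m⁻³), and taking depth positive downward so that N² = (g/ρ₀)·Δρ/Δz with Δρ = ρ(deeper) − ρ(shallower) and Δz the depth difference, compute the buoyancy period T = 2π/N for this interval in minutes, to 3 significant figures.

5.98 min

Δρ = 1026.820 − 1024.575 = 2.245 kg m⁻³ over Δz = 162 − 92 = 70 m.
N² = (9.81/1025.6975) × (2.245/70) = 3.0674 × 10⁻⁴ s⁻².
N = √(3.0674 × 10⁻⁴) = 0.017514 rad s⁻¹, so T = 2π/N = 358.75 s = 5.9792 min ≈ 5.98 min.
A positive N² confirms static stability across the interval.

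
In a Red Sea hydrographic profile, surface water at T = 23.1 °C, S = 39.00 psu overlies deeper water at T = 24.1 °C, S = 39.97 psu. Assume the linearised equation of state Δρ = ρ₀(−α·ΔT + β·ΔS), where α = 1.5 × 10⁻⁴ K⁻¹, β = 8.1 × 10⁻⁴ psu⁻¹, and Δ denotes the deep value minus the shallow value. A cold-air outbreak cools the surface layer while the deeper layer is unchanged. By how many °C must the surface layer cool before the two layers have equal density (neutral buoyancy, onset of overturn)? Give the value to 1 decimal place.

Neutral buoyancy requires Δρ = 0, i.e. −α(T_deep − T_surf′) + β(S_deep − S_surf) = 0.
T_surf′ = T_deep − (β/α)·ΔS = 24.1 − (8.1 × 10⁻⁴/1.5 × 10⁻⁴)·(+0.97) = 18.862 °C.
Cooling required: 23.1 − (18.862) = 4.238 °C.

4.2 °C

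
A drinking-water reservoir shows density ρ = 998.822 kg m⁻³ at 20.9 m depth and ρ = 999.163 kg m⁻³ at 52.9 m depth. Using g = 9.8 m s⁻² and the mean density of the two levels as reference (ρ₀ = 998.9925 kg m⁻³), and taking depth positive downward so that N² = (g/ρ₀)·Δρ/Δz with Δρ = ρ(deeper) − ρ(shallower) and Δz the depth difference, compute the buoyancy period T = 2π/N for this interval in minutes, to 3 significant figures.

10.2 min

Δρ = 999.163 − 998.822 = 0.341 kg m⁻³ over Δz = 52.9 − 20.9 = 32 m.
N² = (9.8/998.9925) × (0.341/32) = 1.0454 × 10⁻⁴ s⁻².
N = √(1.0454 × 10⁻⁴) = 0.010224 rad s⁻¹, so T = 2π/N = 614.55 s = 10.242 min ≈ 10.2 min.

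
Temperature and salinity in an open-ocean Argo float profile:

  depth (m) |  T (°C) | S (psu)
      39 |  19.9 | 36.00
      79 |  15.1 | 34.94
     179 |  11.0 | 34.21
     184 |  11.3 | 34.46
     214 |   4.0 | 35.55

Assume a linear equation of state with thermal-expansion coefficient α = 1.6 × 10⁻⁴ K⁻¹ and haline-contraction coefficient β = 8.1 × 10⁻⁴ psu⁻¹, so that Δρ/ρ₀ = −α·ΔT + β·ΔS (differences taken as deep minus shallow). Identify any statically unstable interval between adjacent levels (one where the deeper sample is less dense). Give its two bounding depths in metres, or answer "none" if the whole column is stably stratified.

39–79 m

Evaluate Δρ/ρ₀ = −αΔT + βΔS across each adjacent pair:
  39–79 m: −αΔT+βΔS = −(1.6 × 10⁻⁴)(-4.8)+(8.1 × 10⁻⁴)(-1.06) = -9.1 × 10⁻⁵ → UNSTABLE
  79–179 m: −αΔT+βΔS = −(1.6 × 10⁻⁴)(-4.1)+(8.1 × 10⁻⁴)(-0.73) = 6.5 × 10⁻⁵ → stable
  179–184 m: −αΔT+βΔS = −(1.6 × 10⁻⁴)(+0.3)+(8.1 × 10⁻⁴)(+0.25) = 1.5 × 10⁻⁴ → stable
  184–214 m: −αΔT+βΔS = −(1.6 × 10⁻⁴)(-7.3)+(8.1 × 10⁻⁴)(+1.09) = 2.1 × 10⁻³ → stable
The 39–79 m interval has Δρ < 0: lighter water underlies denser water.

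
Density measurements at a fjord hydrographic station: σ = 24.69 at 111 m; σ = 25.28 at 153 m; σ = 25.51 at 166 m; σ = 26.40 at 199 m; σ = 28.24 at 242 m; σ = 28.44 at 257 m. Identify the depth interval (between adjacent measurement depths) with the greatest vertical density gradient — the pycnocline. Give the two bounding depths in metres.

Compute the density gradient over each adjacent pair:
  111–153 m: Δρ/Δz = 0.59/42 = 0.014 kg m⁻⁴
  153–166 m: Δρ/Δz = 0.23/13 = 0.018 kg m⁻⁴
  166–199 m: Δρ/Δz = 0.89/33 = 0.027 kg m⁻⁴
  199–242 m: Δρ/Δz = 1.84/43 = 0.043 kg m⁻⁴
  242–257 m: Δρ/Δz = 0.20/15 = 0.013 kg m⁻⁴
The largest gradient is in the 199–242 m interval — the pycnocline.

199–242 m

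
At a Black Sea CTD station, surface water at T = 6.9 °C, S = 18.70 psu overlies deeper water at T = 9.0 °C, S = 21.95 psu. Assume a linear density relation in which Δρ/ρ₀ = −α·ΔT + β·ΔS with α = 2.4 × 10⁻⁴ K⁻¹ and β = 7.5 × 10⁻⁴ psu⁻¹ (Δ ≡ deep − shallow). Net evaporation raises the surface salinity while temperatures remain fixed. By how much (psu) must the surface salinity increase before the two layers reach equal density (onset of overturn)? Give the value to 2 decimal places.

2.58 psu

Neutral buoyancy requires −α(T_deep − T_surf) + β(S_deep − S_surf′) = 0.
S_surf′ = S_deep − (α/β)·ΔT = 21.95 − (2.4 × 10⁻⁴/7.5 × 10⁻⁴)·(+2.1) = 21.2780 psu.
Increase required: 21.2780 − 18.70 = 2.5780 psu.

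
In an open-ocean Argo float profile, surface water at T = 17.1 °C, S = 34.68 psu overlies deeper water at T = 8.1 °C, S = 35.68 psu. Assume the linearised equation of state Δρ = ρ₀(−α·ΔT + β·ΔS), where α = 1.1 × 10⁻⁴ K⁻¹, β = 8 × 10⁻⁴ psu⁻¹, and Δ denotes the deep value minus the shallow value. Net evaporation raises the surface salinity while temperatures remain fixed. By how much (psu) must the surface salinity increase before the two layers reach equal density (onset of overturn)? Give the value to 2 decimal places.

2.24 psu

Neutral buoyancy requires −α(T_deep − T_surf) + β(S_deep − S_surf′) = 0.
S_surf′ = S_deep − (α/β)·ΔT = 35.68 − (1.1 × 10⁻⁴/8 × 10⁻⁴)·(-9.0) = 36.9175 psu.
Increase required: 36.9175 − 34.68 = 2.2375 psu.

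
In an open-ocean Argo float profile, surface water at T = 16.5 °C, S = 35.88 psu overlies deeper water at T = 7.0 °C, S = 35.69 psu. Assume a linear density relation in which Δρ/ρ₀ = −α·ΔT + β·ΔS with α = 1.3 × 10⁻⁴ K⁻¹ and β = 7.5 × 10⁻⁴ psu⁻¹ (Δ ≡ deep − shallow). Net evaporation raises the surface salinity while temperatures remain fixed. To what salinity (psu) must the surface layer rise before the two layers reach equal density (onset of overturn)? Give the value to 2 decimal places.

37.34 psu

Neutral buoyancy requires −α(T_deep − T_surf) + β(S_deep − S_surf′) = 0.
S_surf′ = S_deep − (α/β)·ΔT = 35.69 − (1.3 × 10⁻⁴/7.5 × 10⁻⁴)·(-9.5) = 37.3367 psu.
Increase required: 37.3367 − 35.88 = 1.4567 psu.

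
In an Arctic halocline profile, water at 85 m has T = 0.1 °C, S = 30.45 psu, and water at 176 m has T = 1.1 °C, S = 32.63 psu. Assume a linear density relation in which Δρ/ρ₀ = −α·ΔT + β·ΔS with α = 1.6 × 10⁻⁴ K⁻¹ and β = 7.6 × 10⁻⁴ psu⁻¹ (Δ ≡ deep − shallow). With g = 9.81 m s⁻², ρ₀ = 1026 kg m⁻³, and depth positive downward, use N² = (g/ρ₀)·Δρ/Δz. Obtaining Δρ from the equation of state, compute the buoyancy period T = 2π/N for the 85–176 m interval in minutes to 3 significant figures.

8.24 min

ΔT = +1.0 K, ΔS = +2.18 psu (deep − shallow).
Δρ/ρ₀ = −αΔT + βΔS = -1.60 × 10⁻⁴ + 1.6568 × 10⁻³ = 1.4968 × 10⁻³, so Δρ ≈ 1.536 kg m⁻³.
N² = (g/ρ₀)·Δρ/Δz = g·(Δρ/ρ₀)/Δz = 9.81 × 1.4968 × 10⁻³ / 91 = 1.6136 × 10⁻⁴ s⁻².
N = √(1.6136 × 10⁻⁴) = 0.012703 rad s⁻¹ → T = 2π/N = 494.62 s = 8.2437 min ≈ 8.24 min.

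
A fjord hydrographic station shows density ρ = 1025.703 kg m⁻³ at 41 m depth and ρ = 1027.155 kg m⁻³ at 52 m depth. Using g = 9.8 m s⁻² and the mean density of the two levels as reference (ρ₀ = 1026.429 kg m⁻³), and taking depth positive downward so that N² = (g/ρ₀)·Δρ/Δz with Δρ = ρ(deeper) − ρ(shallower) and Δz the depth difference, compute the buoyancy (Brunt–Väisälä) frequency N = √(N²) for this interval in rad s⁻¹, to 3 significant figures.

Δρ = 1027.155 − 1025.703 = 1.452 kg m⁻³ over Δz = 52 − 41 = 11 m.
N² = (9.8/1026.429) × (1.452/11) = 1.2603 × 10⁻³ s⁻².
N = √(1.2603 × 10⁻³) = 0.035501 rad s⁻¹ ≈ 0.0355 rad s⁻¹.

0.0355 rad s⁻¹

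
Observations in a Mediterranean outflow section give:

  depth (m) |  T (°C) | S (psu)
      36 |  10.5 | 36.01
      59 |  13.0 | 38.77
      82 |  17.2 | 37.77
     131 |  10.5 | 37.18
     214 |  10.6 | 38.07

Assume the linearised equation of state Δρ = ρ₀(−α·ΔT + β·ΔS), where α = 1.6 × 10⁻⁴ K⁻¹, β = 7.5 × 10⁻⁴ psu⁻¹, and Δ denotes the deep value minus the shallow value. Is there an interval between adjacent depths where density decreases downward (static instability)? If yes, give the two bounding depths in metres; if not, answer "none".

59–82 m

Evaluate Δρ/ρ₀ = −αΔT + βΔS across each adjacent pair:
  36–59 m: −αΔT+βΔS = −(1.6 × 10⁻⁴)(+2.5)+(7.5 × 10⁻⁴)(+2.76) = 1.7 × 10⁻³ → stable
  59–82 m: −αΔT+βΔS = −(1.6 × 10⁻⁴)(+4.2)+(7.5 × 10⁻⁴)(-1.00) = -1.4 × 10⁻³ → UNSTABLE
  82–131 m: −αΔT+βΔS = −(1.6 × 10⁻⁴)(-6.7)+(7.5 × 10⁻⁴)(-0.59) = 6.3 × 10⁻⁴ → stable
  131–214 m: −αΔT+βΔS = −(1.6 × 10⁻⁴)(+0.1)+(7.5 × 10⁻⁴)(+0.89) = 6.5 × 10⁻⁴ → stable
The 59–82 m interval has Δρ < 0: lighter water underlies denser water.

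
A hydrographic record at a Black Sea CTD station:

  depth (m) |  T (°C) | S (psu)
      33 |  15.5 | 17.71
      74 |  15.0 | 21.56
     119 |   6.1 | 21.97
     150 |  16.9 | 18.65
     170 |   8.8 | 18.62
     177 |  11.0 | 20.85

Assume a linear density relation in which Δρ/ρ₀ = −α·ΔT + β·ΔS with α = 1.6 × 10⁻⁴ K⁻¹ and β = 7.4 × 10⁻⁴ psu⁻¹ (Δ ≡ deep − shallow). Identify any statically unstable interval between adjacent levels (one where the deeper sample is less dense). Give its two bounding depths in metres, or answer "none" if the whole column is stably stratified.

Evaluate Δρ/ρ₀ = −αΔT + βΔS across each adjacent pair:
  33–74 m: −αΔT+βΔS = −(1.6 × 10⁻⁴)(-0.5)+(7.4 × 10⁻⁴)(+3.85) = 2.9 × 10⁻³ → stable
  74–119 m: −αΔT+βΔS = −(1.6 × 10⁻⁴)(-8.9)+(7.4 × 10⁻⁴)(+0.41) = 1.7 × 10⁻³ → stable
  119–150 m: −αΔT+βΔS = −(1.6 × 10⁻⁴)(+10.8)+(7.4 × 10⁻⁴)(-3.32) = -4.2 × 10⁻³ → UNSTABLE
  150–170 m: −αΔT+βΔS = −(1.6 × 10⁻⁴)(-8.1)+(7.4 × 10⁻⁴)(-0.03) = 1.3 × 10⁻³ → stable
  170–177 m: −αΔT+βΔS = −(1.6 × 10⁻⁴)(+2.2)+(7.4 × 10⁻⁴)(+2.23) = 1.3 × 10⁻³ → stable
The 119–150 m interval has Δρ < 0: lighter water underlies denser water.

119–150 m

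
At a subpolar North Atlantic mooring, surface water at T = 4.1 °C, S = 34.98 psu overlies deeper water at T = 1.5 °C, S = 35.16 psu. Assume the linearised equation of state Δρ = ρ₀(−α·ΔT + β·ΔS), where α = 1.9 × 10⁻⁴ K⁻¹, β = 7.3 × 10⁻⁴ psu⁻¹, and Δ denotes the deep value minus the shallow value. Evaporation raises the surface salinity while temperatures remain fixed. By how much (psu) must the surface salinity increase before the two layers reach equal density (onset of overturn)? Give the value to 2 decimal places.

Neutral buoyancy requires −α(T_deep − T_surf) + β(S_deep − S_surf′) = 0.
S_surf′ = S_deep − (α/β)·ΔT = 35.16 − (1.9 × 10⁻⁴/7.3 × 10⁻⁴)·(-2.6) = 35.8367 psu.
Increase required: 35.8367 − 34.98 = 0.8567 psu.

0.86 psu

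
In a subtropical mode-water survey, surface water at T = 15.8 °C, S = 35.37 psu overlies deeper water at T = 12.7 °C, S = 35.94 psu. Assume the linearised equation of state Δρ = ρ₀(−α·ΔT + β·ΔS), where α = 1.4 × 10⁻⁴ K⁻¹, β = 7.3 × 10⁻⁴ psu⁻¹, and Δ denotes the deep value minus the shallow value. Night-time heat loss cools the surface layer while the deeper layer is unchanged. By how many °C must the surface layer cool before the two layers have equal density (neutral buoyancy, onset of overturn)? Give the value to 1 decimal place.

6.1 °C

Neutral buoyancy requires Δρ = 0, i.e. −α(T_deep − T_surf′) + β(S_deep − S_surf) = 0.
T_surf′ = T_deep − (β/α)·ΔS = 12.7 − (7.3 × 10⁻⁴/1.4 × 10⁻⁴)·(+0.57) = 9.728 °C.
Cooling required: 15.8 − (9.728) = 6.072 °C.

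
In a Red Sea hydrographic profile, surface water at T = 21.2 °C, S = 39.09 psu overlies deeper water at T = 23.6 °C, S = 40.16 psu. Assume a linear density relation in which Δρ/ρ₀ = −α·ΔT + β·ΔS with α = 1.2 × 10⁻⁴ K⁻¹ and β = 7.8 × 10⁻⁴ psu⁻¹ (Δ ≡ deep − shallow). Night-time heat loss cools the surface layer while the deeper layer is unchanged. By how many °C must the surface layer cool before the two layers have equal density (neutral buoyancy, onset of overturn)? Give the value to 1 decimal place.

4.6 °C

Neutral buoyancy requires Δρ = 0, i.e. −α(T_deep − T_surf′) + β(S_deep − S_surf) = 0.
T_surf′ = T_deep − (β/α)·ΔS = 23.6 − (7.8 × 10⁻⁴/1.2 × 10⁻⁴)·(+1.07) = 16.645 °C.
Cooling required: 21.2 − (16.645) = 4.555 °C.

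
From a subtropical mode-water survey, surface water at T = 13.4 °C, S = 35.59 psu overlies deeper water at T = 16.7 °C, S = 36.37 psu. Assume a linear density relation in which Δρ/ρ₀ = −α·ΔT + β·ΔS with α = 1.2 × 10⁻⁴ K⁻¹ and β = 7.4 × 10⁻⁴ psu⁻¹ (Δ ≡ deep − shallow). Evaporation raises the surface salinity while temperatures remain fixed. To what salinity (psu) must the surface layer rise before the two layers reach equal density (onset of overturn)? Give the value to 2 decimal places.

Neutral buoyancy requires −α(T_deep − T_surf) + β(S_deep − S_surf′) = 0.
S_surf′ = S_deep − (α/β)·ΔT = 36.37 − (1.2 × 10⁻⁴/7.4 × 10⁻⁴)·(+3.3) = 35.8349 psu.
Increase required: 35.8349 − 35.59 = 0.2449 psu.

35.83 psu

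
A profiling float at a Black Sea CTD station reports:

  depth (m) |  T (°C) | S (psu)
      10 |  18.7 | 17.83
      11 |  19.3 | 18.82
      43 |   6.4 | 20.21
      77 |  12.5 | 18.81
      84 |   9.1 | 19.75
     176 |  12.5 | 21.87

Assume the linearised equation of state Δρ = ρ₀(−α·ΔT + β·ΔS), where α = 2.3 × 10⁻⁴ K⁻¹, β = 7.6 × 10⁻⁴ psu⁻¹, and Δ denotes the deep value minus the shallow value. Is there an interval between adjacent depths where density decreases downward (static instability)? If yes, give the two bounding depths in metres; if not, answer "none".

Evaluate Δρ/ρ₀ = −αΔT + βΔS across each adjacent pair:
  10–11 m: −αΔT+βΔS = −(2.3 × 10⁻⁴)(+0.6)+(7.6 × 10⁻⁴)(+0.99) = 6.1 × 10⁻⁴ → stable
  11–43 m: −αΔT+βΔS = −(2.3 × 10⁻⁴)(-12.9)+(7.6 × 10⁻⁴)(+1.39) = 4.0 × 10⁻³ → stable
  43–77 m: −αΔT+βΔS = −(2.3 × 10⁻⁴)(+6.1)+(7.6 × 10⁻⁴)(-1.40) = -2.5 × 10⁻³ → UNSTABLE
  77–84 m: −αΔT+βΔS = −(2.3 × 10⁻⁴)(-3.4)+(7.6 × 10⁻⁴)(+0.94) = 1.5 × 10⁻³ → stable
  84–176 m: −αΔT+βΔS = −(2.3 × 10⁻⁴)(+3.4)+(7.6 × 10⁻⁴)(+2.12) = 8.3 × 10⁻⁴ → stable
The 43–77 m interval has Δρ < 0: lighter water underlies denser water.

43–77 m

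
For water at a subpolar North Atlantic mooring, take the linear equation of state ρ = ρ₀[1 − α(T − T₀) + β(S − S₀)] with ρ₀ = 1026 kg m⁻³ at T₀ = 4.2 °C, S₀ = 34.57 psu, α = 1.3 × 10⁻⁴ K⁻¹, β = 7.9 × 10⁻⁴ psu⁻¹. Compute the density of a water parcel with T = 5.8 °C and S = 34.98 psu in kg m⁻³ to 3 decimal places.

1026.119 kg m⁻³

T − T₀ = +1.6 K, S − S₀ = +0.41 psu.
Bracket = 1 − α·(+1.6) + β·(+0.41) = 1 + (1.159 × 10⁻⁴) = 1.0001159.
ρ = 1026 × 1.0001159 = 1026.119 kg m⁻³.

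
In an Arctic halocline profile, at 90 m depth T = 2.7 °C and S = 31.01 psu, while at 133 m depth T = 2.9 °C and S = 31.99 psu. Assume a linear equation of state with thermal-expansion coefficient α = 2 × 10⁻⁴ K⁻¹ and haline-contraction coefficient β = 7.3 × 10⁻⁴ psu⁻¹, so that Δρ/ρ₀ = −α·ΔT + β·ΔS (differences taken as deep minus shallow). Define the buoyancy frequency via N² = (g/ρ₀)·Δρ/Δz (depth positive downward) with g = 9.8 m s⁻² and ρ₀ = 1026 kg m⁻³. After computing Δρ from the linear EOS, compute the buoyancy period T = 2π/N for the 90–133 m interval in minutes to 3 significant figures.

8.44 min

ΔT = +0.2 K, ΔS = +0.98 psu (deep − shallow).
Δρ/ρ₀ = −αΔT + βΔS = -4.00 × 10⁻⁵ + 7.154 × 10⁻⁴ = 6.754 × 10⁻⁴, so Δρ ≈ 0.6930 kg m⁻³.
N² = (g/ρ₀)·Δρ/Δz = g·(Δρ/ρ₀)/Δz = 9.8 × 6.754 × 10⁻⁴ / 43 = 1.5393 × 10⁻⁴ s⁻².
N = √(1.5393 × 10⁻⁴) = 0.012407 rad s⁻¹ → T = 2π/N = 506.42 s = 8.4403 min ≈ 8.44 min.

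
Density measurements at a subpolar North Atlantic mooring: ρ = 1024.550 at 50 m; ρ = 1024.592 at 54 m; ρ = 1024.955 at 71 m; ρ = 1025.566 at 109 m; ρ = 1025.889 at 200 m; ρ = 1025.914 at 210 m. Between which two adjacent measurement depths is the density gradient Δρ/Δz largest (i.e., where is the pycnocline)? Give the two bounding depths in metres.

Compute the density gradient over each adjacent pair:
  50–54 m: Δρ/Δz = 0.042/4 = 0.011 kg m⁻⁴
  54–71 m: Δρ/Δz = 0.363/17 = 0.021 kg m⁻⁴
  71–109 m: Δρ/Δz = 0.611/38 = 0.016 kg m⁻⁴
  109–200 m: Δρ/Δz = 0.323/91 = 3.5 × 10⁻³ kg m⁻⁴
  200–210 m: Δρ/Δz = 0.025/10 = 2.5 × 10⁻³ kg m⁻⁴
The largest gradient is in the 54–71 m interval — the pycnocline.

54–71 m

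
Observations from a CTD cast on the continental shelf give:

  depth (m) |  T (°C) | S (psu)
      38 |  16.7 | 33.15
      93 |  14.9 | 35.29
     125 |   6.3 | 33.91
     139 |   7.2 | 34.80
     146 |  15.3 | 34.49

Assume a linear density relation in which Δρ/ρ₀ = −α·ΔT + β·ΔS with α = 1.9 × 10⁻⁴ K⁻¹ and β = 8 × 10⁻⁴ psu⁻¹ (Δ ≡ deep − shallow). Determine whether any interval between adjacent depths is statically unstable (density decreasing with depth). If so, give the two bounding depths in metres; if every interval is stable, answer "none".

Evaluate Δρ/ρ₀ = −αΔT + βΔS across each adjacent pair:
  38–93 m: −αΔT+βΔS = −(1.9 × 10⁻⁴)(-1.8)+(8 × 10⁻⁴)(+2.14) = 2.1 × 10⁻³ → stable
  93–125 m: −αΔT+βΔS = −(1.9 × 10⁻⁴)(-8.6)+(8 × 10⁻⁴)(-1.38) = 5.3 × 10⁻⁴ → stable
  125–139 m: −αΔT+βΔS = −(1.9 × 10⁻⁴)(+0.9)+(8 × 10⁻⁴)(+0.89) = 5.4 × 10⁻⁴ → stable
  139–146 m: −αΔT+βΔS = −(1.9 × 10⁻⁴)(+8.1)+(8 × 10⁻⁴)(-0.31) = -1.8 × 10⁻³ → UNSTABLE
The 139–146 m interval has Δρ < 0: lighter water underlies denser water.

139–146 m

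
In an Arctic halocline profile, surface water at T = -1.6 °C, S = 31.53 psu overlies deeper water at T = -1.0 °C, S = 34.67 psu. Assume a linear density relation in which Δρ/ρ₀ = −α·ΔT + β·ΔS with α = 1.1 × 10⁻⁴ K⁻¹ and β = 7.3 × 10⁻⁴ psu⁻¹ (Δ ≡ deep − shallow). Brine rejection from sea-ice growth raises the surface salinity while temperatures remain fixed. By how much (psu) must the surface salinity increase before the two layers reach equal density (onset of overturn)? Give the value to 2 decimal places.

Neutral buoyancy requires −α(T_deep − T_surf) + β(S_deep − S_surf′) = 0.
S_surf′ = S_deep − (α/β)·ΔT = 34.67 − (1.1 × 10⁻⁴/7.3 × 10⁻⁴)·(+0.6) = 34.5796 psu.
Increase required: 34.5796 − 31.53 = 3.0496 psu.

3.05 psu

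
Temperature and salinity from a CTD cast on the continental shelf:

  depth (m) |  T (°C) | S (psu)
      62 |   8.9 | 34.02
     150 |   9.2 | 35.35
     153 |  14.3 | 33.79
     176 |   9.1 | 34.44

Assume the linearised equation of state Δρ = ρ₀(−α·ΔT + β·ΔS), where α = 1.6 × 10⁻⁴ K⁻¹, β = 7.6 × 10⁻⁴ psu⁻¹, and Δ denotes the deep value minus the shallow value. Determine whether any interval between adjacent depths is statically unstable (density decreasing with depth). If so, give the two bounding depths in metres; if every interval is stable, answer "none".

150–153 m

Evaluate Δρ/ρ₀ = −αΔT + βΔS across each adjacent pair:
  62–150 m: −αΔT+βΔS = −(1.6 × 10⁻⁴)(+0.3)+(7.6 × 10⁻⁴)(+1.33) = 9.6 × 10⁻⁴ → stable
  150–153 m: −αΔT+βΔS = −(1.6 × 10⁻⁴)(+5.1)+(7.6 × 10⁻⁴)(-1.56) = -2.0 × 10⁻³ → UNSTABLE
  153–176 m: −αΔT+βΔS = −(1.6 × 10⁻⁴)(-5.2)+(7.6 × 10⁻⁴)(+0.65) = 1.3 × 10⁻³ → stable
The 150–153 m interval has Δρ < 0: lighter water underlies denser water.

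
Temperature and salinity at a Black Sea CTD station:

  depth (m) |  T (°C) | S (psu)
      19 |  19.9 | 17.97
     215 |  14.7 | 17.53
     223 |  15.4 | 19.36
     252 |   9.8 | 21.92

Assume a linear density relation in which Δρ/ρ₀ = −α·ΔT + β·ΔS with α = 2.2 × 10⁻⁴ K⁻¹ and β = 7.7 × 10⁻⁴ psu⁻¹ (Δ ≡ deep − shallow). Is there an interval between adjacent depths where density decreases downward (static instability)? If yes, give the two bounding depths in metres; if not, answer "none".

none

Evaluate Δρ/ρ₀ = −αΔT + βΔS across each adjacent pair:
  19–215 m: −αΔT+βΔS = −(2.2 × 10⁻⁴)(-5.2)+(7.7 × 10⁻⁴)(-0.44) = 8.1 × 10⁻⁴ → stable
  215–223 m: −αΔT+βΔS = −(2.2 × 10⁻⁴)(+0.7)+(7.7 × 10⁻⁴)(+1.83) = 1.3 × 10⁻³ → stable
  223–252 m: −αΔT+βΔS = −(2.2 × 10⁻⁴)(-5.6)+(7.7 × 10⁻⁴)(+2.56) = 3.2 × 10⁻³ → stable
Every interval has Δρ > 0: the column is stably stratified throughout.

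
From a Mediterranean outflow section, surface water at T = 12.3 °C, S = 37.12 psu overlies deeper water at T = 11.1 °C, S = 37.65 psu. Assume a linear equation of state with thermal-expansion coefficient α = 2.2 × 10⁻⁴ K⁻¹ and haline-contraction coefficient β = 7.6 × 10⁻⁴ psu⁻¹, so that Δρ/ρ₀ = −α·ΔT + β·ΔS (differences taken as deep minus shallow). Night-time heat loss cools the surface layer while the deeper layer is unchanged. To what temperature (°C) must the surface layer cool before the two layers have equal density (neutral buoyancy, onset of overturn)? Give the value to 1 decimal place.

Neutral buoyancy requires Δρ = 0, i.e. −α(T_deep − T_surf′) + β(S_deep − S_surf) = 0.
T_surf′ = T_deep − (β/α)·ΔS = 11.1 − (7.6 × 10⁻⁴/2.2 × 10⁻⁴)·(+0.53) = 9.269 °C.
Cooling required: 12.3 − (9.269) = 3.031 °C.

9.3 °C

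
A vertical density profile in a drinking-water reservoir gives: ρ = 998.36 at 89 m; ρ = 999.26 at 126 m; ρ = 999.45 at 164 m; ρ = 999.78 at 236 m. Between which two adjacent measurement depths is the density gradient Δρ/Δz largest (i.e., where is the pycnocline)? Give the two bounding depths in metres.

Compute the density gradient over each adjacent pair:
  89–126 m: Δρ/Δz = 0.90/37 = 0.024 kg m⁻⁴
  126–164 m: Δρ/Δz = 0.19/38 = 5.0 × 10⁻³ kg m⁻⁴
  164–236 m: Δρ/Δz = 0.33/72 = 4.6 × 10⁻³ kg m⁻⁴
The largest gradient is in the 89–126 m interval — the pycnocline.

89–126 m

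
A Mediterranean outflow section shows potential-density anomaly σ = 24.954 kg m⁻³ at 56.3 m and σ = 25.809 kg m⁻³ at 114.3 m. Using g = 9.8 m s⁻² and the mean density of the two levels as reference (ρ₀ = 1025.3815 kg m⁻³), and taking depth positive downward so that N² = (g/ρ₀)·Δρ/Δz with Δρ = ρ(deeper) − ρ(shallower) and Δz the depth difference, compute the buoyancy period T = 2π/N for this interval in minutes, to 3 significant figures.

Δρ = 1025.809 − 1024.954 = 0.855 kg m⁻³ over Δz = 114.3 − 56.3 = 58 m.
N² = (9.8/1025.3815) × (0.855/58) = 1.4089 × 10⁻⁴ s⁻².
N = √(1.4089 × 10⁻⁴) = 0.011870 rad s⁻¹, so T = 2π/N = 529.33 s = 8.8222 min ≈ 8.82 min.
A positive N² confirms static stability across the interval.

8.82 min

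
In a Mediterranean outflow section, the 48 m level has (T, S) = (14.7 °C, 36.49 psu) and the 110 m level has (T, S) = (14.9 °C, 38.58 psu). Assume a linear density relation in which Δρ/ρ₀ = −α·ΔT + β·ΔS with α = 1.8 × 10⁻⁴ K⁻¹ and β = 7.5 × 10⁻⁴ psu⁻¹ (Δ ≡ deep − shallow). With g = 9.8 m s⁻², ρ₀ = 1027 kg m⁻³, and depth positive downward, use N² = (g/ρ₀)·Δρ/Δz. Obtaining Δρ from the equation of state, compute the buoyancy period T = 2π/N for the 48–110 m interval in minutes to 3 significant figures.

6.73 min

ΔT = +0.2 K, ΔS = +2.09 psu (deep − shallow).
Δρ/ρ₀ = −αΔT + βΔS = -3.60 × 10⁻⁵ + 1.5675 × 10⁻³ = 1.5315 × 10⁻³, so Δρ ≈ 1.573 kg m⁻³.
N² = (g/ρ₀)·Δρ/Δz = g·(Δρ/ρ₀)/Δz = 9.8 × 1.5315 × 10⁻³ / 62 = 2.4208 × 10⁻⁴ s⁻².
N = √(2.4208 × 10⁻⁴) = 0.015559 rad s⁻¹ → T = 2π/N = 403.83 s = 6.7305 min ≈ 6.73 min.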